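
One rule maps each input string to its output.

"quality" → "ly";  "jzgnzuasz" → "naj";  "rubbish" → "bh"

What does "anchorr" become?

hr

Rule — move the first 2 characters to the end (rotate left by 2), then keep one character in every 3, starting at position 2 (positions 2nd, 5th, 8th, ...).
So "anchorr" becomes "hr".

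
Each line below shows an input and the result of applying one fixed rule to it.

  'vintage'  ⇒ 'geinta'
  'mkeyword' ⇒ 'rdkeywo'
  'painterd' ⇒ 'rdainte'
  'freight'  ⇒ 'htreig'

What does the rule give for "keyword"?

The pattern: delete the first character, then move the last 2 characters to the front (rotate right by 2).
Applying both steps to "keyword": "eyword", then "rdeywo".

rdeywo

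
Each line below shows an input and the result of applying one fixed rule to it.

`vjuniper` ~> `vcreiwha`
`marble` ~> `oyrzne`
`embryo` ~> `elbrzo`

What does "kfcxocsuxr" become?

pfhkexspkb

Each output is the input with this applied: shift every letter 13 places forward in the alphabet (wrapping around) — i.e. ROT13, then swap the front and back halves of the string.
"kfcxocsuxr" → "xspkbpfhke" → "pfhkexspkb".
(Check on "vjuniper": → "iwhavcre" → "vcreiwha" ✓)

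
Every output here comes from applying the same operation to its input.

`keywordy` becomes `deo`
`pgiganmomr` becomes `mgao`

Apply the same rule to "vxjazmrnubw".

bxzn

In each case the input is transformed by: move the last 2 characters to the front (rotate right by 2), then keep one character in every 3, starting at position 1 (positions 1st, 4th, 7th, ...).
On "vxjazmrnubw": the first step gives "bwvxjazmrnu", and the second then gives "bxzn".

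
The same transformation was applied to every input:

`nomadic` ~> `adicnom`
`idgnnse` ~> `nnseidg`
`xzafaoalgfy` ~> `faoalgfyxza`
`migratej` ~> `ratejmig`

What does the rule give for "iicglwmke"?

glwmkeiic

The rule is to move the first 3 characters to the end (rotate left by 3).
On "iicglwmke" that produces "glwmkeiic".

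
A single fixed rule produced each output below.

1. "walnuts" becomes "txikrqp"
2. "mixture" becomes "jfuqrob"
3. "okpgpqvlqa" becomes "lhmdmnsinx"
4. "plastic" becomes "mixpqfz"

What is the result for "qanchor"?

nxkzelo

Rule — shift every letter 3 places backward in the alphabet (wrapping around).
So "qanchor" becomes "nxkzelo".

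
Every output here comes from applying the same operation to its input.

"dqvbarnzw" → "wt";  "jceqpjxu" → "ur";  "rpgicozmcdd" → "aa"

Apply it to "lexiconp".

In each case the input is transformed by: shift every letter 3 places backward in the alphabet (wrapping around), then keep only the last 2 characters.
"lexiconp" → "ibufzlkm" → "km".

km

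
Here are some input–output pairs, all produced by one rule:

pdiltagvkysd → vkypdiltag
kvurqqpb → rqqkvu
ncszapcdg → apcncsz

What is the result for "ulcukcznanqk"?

nanulcukcz

Rule — delete the last 2 characters, then move the last 3 characters to the front (rotate right by 3).
Applying both steps to "ulcukcznanqk": "ulcukcznan", then "nanulcukcz".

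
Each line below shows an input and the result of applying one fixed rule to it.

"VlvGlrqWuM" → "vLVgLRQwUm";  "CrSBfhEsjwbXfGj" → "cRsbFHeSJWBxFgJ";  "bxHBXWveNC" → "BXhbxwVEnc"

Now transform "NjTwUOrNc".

nJtWuoRnC

Each output is the input with this applied: flip the case of every letter.
On "NjTwUOrNc" that produces "nJtWuoRnC".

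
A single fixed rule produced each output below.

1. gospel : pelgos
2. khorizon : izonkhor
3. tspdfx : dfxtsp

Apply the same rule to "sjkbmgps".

mgpssjkb

The transformation: swap the front and back halves of the string.
So "sjkbmgps" becomes "mgpssjkb".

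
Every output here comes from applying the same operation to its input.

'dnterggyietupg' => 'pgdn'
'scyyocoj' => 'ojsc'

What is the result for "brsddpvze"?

The pattern: move the first 2 characters to the end (rotate left by 2), then keep only the last 4 characters.
On "brsddpvze": the first step gives "sddpvzebr", and the second then gives "zebr".

zebr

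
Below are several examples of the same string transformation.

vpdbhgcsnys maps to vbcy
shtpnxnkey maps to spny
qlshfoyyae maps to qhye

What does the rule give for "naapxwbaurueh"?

Rule — keep one character in every 3, starting at position 1 (positions 1st, 4th, 7th, ...).
Doing the same to "naapxwbaurueh": "npbrh".

npbrh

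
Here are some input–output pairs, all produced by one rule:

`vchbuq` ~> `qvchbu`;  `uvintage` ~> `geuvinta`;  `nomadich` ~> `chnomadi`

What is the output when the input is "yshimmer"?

eryshimm

The transformation: swap the front and back halves of the string, then move the first 2 characters to the end (rotate left by 2).
"yshimmer" → "mmeryshi" → "eryshimm".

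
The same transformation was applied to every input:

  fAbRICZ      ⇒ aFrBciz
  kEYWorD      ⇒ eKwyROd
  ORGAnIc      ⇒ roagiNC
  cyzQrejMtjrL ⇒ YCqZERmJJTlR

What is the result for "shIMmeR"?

HSmiEMr

Each output is the input with this applied: swap each adjacent pair of characters (1↔2, 3↔4, ...), then flip the case of every letter.
"shIMmeR" → "hsMIemR" → "HSmiEMr".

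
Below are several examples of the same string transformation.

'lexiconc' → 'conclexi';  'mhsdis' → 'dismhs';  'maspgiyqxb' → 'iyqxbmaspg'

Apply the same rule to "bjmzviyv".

Rule — swap the front and back halves of the string.
So "bjmzviyv" becomes "viyvbjmz".

viyvbjmz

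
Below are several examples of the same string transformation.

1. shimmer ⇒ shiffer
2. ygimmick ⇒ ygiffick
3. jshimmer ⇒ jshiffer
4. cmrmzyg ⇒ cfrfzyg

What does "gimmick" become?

The transformation: replace every "m" with "f".
Doing the same to "gimmick": "giffick".

giffick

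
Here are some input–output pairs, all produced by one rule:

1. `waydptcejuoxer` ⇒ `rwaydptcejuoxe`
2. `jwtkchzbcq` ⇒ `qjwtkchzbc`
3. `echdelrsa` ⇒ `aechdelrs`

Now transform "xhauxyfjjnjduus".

sxhauxyfjjnjduu

The transformation: move the last character to the front.
On "xhauxyfjjnjduus" that produces "sxhauxyfjjnjduu".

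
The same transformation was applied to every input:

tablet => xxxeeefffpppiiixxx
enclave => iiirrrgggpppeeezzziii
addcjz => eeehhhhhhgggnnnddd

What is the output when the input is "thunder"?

xxxlllyyyrrrhhhiiivvv

The transformation: shift every letter 4 places forward in the alphabet (wrapping around), then repeat every character 3 times.
For "thunder", step one produces "xlyrhiv"; step two turns that into "xxxlllyyyrrrhhhiiivvv".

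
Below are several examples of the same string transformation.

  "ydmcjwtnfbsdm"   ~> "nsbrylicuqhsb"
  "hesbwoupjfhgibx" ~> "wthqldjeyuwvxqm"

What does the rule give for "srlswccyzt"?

Looking at the pairs, the operation is to shift every letter 11 places backward in the alphabet (wrapping around).
For "srlswccyzt" the result is "hgahlrrnoi".

hgahlrrnoi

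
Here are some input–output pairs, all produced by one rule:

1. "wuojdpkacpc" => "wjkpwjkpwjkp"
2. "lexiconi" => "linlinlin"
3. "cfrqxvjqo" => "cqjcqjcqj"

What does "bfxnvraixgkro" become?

bnagobnagobnago

Rule — keep one character in every 3, starting at position 1 (positions 1st, 4th, 7th, ...), then write the whole string 3 times in a row.
Working it through for "bfxnvraixgkro": intermediate "bnago", final "bnagobnagobnago".
(Check on "lexiconi": → "lin" → "linlinlin" ✓)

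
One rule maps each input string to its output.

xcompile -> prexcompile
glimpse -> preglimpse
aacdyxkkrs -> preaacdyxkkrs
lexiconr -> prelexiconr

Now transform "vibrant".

previbrant

The pattern: prepend "pre".
For "vibrant" the result is "previbrant".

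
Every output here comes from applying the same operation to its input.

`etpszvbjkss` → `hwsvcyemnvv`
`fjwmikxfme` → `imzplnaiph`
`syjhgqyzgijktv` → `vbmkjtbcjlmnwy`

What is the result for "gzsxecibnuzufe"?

Each output is the input with this applied: shift every letter 3 places forward in the alphabet (wrapping around).
So "gzsxecibnuzufe" becomes "jcvahfleqxcxih".

jcvahfleqxcxih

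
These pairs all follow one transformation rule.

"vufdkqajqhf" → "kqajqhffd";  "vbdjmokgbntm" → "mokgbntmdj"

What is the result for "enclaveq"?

aveqcl

What's happening: delete the first 2 characters, then move the first 2 characters to the end (rotate left by 2).
"enclaveq" → "claveq" → "aveqcl".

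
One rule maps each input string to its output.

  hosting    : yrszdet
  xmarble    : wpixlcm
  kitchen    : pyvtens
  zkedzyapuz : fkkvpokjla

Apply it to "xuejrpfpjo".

The rule is to shift every letter 11 places forward in the alphabet (wrapping around), then move the last 2 characters to the front (rotate right by 2).
Doing the same to "xuejrpfpjo": "uzifpucaqa".

uzifpucaqa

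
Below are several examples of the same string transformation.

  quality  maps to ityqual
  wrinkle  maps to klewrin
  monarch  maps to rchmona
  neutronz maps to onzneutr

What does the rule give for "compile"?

ilecomp

The transformation: move the last 3 characters to the front (rotate right by 3).
So "compile" becomes "ilecomp".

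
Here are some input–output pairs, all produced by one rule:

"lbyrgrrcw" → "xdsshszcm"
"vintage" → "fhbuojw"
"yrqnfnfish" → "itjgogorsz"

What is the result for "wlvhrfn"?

ogsiwmx

Each output is the input with this applied: shift every letter 1 place forward in the alphabet (wrapping around), then reverse the string.
For "wlvhrfn" the result is "ogsiwmx".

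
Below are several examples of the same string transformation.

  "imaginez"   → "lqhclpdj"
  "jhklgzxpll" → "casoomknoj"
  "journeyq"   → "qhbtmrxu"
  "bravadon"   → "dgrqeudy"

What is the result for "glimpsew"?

What's happening: swap the front and back halves of the string, then shift every letter 3 places forward in the alphabet (wrapping around).
On "glimpsew": the first step gives "psewglim", and the second then gives "svhzjolp".

svhzjolp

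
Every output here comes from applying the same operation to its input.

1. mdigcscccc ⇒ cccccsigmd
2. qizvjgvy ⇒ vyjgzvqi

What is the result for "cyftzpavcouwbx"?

bxuwcoavzpftcy

Each output is the input with this applied: reverse the string, then swap each adjacent pair of characters (1↔2, 3↔4, ...).
Working it through for "cyftzpavcouwbx": intermediate "xbwuocvapztfyc", final "bxuwcoavzpftcy".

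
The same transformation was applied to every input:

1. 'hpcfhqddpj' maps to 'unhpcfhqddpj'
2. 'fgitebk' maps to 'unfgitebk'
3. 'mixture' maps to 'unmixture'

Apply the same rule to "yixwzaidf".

Looking at the pairs, the operation is to prepend "un".
For "yixwzaidf" the result is "unyixwzaidf".

unyixwzaidf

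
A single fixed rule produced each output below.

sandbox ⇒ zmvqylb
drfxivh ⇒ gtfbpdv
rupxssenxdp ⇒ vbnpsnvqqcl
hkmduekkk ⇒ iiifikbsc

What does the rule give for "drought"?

efrbpms

Looking at the pairs, the operation is to move the last 3 characters to the front (rotate right by 3), then shift every letter 2 places backward in the alphabet (wrapping around).
For "drought", step one produces "ghtdrou"; step two turns that into "efrbpms".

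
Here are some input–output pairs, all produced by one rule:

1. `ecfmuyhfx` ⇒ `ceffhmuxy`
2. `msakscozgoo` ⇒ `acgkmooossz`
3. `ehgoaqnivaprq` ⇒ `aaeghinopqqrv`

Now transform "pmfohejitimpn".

The transformation: sort the characters into alphabetical order.
Doing the same to "pmfohejitimpn": "efhiijmmnoppt".

efhiijmmnoppt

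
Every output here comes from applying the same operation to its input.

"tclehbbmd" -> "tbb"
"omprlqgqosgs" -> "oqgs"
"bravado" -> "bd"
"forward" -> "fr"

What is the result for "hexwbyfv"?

The transformation: swap each adjacent pair of characters (1↔2, 3↔4, ...), then keep one character in every 3, starting at position 2 (positions 2nd, 5th, 8th, ...).
Working it through for "hexwbyfv": intermediate "ehwxybvf", final "hyf".
(Check on "forward": → "ofwrrad" → "fr" ✓)

hyf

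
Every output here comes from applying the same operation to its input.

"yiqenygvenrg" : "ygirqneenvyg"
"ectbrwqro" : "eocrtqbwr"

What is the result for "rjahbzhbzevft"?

rtjfavhebzzbh

The transformation: take characters alternately from the front and the back (1st, last, 2nd, 2nd-last, ...).
Applying that to "rjahbzhbzevft" gives "rtjfavhebzzbh".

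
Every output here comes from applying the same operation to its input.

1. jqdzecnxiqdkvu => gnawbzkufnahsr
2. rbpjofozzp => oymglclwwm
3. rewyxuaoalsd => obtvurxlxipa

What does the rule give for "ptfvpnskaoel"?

Looking at the pairs, the operation is to shift every letter 3 places backward in the alphabet (wrapping around).
Doing the same to "ptfvpnskaoel": "mqcsmkphxlbi".

mqcsmkphxlbi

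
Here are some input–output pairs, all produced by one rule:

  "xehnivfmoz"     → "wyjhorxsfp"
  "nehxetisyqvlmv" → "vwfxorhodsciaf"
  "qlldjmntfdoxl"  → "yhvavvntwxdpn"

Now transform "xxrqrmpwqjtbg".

dlqhhbabwzgat

Each output is the input with this applied: shift every letter 10 places forward in the alphabet (wrapping around), then move the last 3 characters to the front (rotate right by 3).
For "xxrqrmpwqjtbg", step one produces "hhbabwzgatdlq"; step two turns that into "dlqhhbabwzgat".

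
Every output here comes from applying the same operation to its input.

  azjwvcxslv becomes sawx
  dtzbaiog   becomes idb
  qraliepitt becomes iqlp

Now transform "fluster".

tfs

The transformation: move the last 3 characters to the front (rotate right by 3), then keep one character in every 3, starting at position 1 (positions 1st, 4th, 7th, ...).
On "fluster": the first step gives "terflus", and the second then gives "tfs".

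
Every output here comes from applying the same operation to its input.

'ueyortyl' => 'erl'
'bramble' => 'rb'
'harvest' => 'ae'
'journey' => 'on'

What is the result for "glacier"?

li

The transformation: keep one character in every 3, starting at position 2 (positions 2nd, 5th, 8th, ...).
"glacier" → "li".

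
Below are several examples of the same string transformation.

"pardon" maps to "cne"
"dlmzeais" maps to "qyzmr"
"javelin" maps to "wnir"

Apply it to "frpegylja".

secrtl

The pattern: shift every letter 13 places forward in the alphabet (wrapping around) — i.e. ROT13, then delete the last 3 characters.
Applying both steps to "frpegylja": "secrtlywn", then "secrtl".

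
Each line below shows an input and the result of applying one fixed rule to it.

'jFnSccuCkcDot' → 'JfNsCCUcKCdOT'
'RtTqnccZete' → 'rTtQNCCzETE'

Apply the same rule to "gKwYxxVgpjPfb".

GkWyXXvGPJpFB

Rule — flip the case of every letter.
"gKwYxxVgpjPfb" → "GkWyXXvGPJpFB".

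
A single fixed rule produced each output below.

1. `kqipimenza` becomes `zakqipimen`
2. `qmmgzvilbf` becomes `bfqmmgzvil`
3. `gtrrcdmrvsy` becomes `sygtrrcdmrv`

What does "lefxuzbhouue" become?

Looking at the pairs, the operation is to move the last 2 characters to the front (rotate right by 2).
Doing the same to "lefxuzbhouue": "uelefxuzbhou".

uelefxuzbhou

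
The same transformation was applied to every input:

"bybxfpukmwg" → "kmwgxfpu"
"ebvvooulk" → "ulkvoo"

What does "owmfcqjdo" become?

The rule is to delete the first 3 characters, then swap the front and back halves of the string.
Applying both steps to "owmfcqjdo": "fcqjdo", then "jdofcq".

jdofcq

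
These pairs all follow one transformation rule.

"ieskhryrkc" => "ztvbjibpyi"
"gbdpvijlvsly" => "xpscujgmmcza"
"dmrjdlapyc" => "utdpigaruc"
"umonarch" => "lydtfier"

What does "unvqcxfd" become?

The rule is to take characters alternately from the front and the back (1st, last, 2nd, 2nd-last, ...), then shift every letter 9 places backward in the alphabet (wrapping around).
"unvqcxfd" → "udnfvxqc" → "luewmoht".

luewmoht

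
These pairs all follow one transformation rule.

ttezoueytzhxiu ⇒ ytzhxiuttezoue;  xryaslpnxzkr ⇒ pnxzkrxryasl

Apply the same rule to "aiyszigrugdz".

grugdzaiyszi

Each output is the input with this applied: swap the front and back halves of the string.
"aiyszigrugdz" → "grugdzaiyszi".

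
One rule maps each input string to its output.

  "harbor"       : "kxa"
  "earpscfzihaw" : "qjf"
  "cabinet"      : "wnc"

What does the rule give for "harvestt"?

bcc

What's happening: shift every letter 9 places forward in the alphabet (wrapping around), then keep only the last 3 characters.
So "harvestt" becomes "bcc".
(Check on "earpscfzihaw": → "njaybloirqjf" → "qjf" ✓)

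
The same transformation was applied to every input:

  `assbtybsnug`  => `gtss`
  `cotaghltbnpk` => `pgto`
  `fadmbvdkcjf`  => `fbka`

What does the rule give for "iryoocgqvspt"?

The transformation: keep one character in every 3, starting at position 2 (positions 2nd, 5th, 8th, ...), then swap the first and last characters.
Starting from "iryoocgqvspt": after the first operation, "roqp"; after the second, "poqr".
(Check on "cotaghltbnpk": → "ogtp" → "pgto" ✓)

poqr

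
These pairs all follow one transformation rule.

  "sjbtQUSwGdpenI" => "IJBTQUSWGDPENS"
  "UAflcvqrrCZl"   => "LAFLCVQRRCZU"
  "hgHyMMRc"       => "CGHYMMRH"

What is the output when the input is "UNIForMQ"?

In each case the input is transformed by: swap the first and last characters, then convert every letter to uppercase.
For "UNIForMQ", step one produces "QNIForMU"; step two turns that into "QNIFORMU".

QNIFORMU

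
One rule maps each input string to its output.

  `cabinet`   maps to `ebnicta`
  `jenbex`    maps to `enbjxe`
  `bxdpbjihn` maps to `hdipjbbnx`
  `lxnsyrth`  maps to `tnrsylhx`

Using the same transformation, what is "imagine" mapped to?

The transformation: take characters alternately from the front and the back (1st, last, 2nd, 2nd-last, ...), then move the first 3 characters to the end (rotate left by 3).
Working it through for "imagine": intermediate "iemnaig", final "naigiem".
(Check on "jenbex": → "jxeenb" → "enbjxe" ✓)

naigiem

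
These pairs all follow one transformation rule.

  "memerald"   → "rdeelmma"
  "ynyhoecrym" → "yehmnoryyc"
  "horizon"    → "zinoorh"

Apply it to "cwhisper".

Looking at the pairs, the operation is to sort the characters into alphabetical order, then swap the first and last characters.
On "cwhisper" that produces "wehiprsc".
(Check on "horizon": → "hinoorz" → "zinoorh" ✓)

wehiprsc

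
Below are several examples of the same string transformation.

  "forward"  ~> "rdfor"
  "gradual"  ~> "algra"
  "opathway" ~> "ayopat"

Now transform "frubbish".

shfrub

Looking at the pairs, the operation is to move the last 2 characters to the front (rotate right by 2), then delete the last 2 characters.
Starting from "frubbish": after the first operation, "shfrubbi"; after the second, "shfrub".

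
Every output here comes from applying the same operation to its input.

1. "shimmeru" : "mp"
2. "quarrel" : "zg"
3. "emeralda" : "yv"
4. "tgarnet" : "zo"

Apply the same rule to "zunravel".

zg

The pattern: shift every letter 5 places backward in the alphabet (wrapping around), then keep only the last 2 characters.
For "zunravel" the result is "zg".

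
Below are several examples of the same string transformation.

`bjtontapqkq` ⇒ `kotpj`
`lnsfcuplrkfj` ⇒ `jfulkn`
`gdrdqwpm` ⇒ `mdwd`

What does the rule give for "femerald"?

In each case the input is transformed by: keep every other character starting from the second (positions 2nd, 4th, 6th, ...), then swap the first and last characters.
For "femerald", step one produces "eead"; step two turns that into "deae".

deae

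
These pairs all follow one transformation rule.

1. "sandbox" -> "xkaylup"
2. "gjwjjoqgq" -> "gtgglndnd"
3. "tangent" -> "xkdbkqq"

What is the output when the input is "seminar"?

bjfkxop

The transformation: move the first character to the end, then shift every letter 3 places backward in the alphabet (wrapping around).
For "seminar", step one produces "eminars"; step two turns that into "bjfkxop".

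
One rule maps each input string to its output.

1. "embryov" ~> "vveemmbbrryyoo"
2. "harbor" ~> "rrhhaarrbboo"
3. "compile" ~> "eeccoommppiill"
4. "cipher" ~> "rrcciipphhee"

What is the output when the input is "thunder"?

rrtthhuunnddee

The rule is to double every character, then move the last 2 characters to the front (rotate right by 2).
On "thunder" that produces "rrtthhuunnddee".
(Check on "compile": → "ccoommppiillee" → "eeccoommppiill" ✓)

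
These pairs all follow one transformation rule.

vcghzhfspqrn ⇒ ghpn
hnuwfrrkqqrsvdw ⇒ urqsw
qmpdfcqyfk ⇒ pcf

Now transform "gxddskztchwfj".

dkcf

Looking at the pairs, the operation is to keep one character in every 3, starting at position 3 (positions 3rd, 6th, 9th, ...).
On "gxddskztchwfj" that produces "dkcf".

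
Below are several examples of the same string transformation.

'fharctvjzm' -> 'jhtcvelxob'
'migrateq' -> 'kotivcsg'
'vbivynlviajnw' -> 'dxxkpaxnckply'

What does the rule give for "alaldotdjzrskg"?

The transformation: swap each adjacent pair of characters (1↔2, 3↔4, ...), then shift every letter 2 places forward in the alphabet (wrapping around).
Starting from "alaldotdjzrskg": after the first operation, "lalaoddtzjsrgk"; after the second, "ncncqffvblutim".
(Check on "vbivynlviajnw": → "bvvinyvlainjw" → "dxxkpaxnckply" ✓)

ncncqffvblutim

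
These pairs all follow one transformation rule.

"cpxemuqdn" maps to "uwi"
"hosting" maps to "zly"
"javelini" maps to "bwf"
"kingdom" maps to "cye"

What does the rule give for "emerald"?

wjv

Rule — shift every letter 8 places backward in the alphabet (wrapping around), then keep one character in every 3, starting at position 1 (positions 1st, 4th, 7th, ...).
On "emerald" that produces "wjv".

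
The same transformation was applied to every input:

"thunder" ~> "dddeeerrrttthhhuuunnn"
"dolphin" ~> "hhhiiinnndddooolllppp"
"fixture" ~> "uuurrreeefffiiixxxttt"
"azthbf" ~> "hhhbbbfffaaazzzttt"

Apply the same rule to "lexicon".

Rule — move the last 3 characters to the front (rotate right by 3), then repeat every character 3 times.
Starting from "lexicon": after the first operation, "conlexi"; after the second, "cccooonnnllleeexxxiii".
(Check on "dolphin": → "hindolp" → "hhhiiinnndddooolllppp" ✓)

cccooonnnllleeexxxiii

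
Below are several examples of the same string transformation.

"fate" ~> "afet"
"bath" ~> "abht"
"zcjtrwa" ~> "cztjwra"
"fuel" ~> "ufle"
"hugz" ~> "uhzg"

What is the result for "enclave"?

In each case the input is transformed by: swap each adjacent pair of characters (1↔2, 3↔4, ...).
On "enclave" that produces "nelcvae".

nelcvae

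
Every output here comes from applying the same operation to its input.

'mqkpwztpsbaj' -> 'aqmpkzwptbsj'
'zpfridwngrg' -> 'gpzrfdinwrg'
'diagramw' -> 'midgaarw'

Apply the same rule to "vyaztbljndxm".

In each case the input is transformed by: swap each adjacent pair of characters (1↔2, 3↔4, ...), then move the last character to the front.
Working it through for "vyaztbljndxm": intermediate "yvzabtjldnmx", final "xyvzabtjldnm".

xyvzabtjldnm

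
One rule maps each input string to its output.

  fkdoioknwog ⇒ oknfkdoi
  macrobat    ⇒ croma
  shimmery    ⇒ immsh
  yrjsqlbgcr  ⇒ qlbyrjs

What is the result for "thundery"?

undth

Rule — delete the last 3 characters, then move the last 3 characters to the front (rotate right by 3).
On "thundery": the first step gives "thund", and the second then gives "undth".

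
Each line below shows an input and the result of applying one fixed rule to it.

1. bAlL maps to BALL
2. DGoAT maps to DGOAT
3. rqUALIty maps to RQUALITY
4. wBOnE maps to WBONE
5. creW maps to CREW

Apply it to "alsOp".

Looking at the pairs, the operation is to convert every letter to uppercase.
Applying that to "alsOp" gives "ALSOP".

ALSOP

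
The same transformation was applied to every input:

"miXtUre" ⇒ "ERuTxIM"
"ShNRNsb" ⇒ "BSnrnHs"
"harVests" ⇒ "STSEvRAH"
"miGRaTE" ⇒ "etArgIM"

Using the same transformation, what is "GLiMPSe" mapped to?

EspmIlg

Looking at the pairs, the operation is to reverse the string, then flip the case of every letter.
Applying both steps to "GLiMPSe": "eSPMiLG", then "EspmIlg".
(Check on "harVests": → "stseVrah" → "STSEvRAH" ✓)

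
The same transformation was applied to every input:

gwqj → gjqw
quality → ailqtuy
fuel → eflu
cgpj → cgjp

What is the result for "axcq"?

acqx

The transformation: sort the characters into alphabetical order.
So "axcq" becomes "acqx".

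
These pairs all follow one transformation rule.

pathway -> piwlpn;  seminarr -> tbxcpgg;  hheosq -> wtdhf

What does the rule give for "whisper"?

The rule is to shift every letter 11 places backward in the alphabet (wrapping around), then delete the first character.
Starting from "whisper": after the first operation, "lwxhetg"; after the second, "wxhetg".

wxhetg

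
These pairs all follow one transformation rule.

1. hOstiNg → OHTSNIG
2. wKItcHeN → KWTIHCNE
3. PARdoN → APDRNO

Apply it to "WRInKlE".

RWNILKE

Rule — swap each adjacent pair of characters (1↔2, 3↔4, ...), then convert every letter to uppercase.
Starting from "WRInKlE": after the first operation, "RWnIlKE"; after the second, "RWNILKE".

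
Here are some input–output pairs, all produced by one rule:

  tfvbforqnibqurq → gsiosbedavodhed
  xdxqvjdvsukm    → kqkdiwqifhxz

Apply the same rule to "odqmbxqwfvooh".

Each output is the input with this applied: shift every letter 13 places forward in the alphabet (wrapping around) — i.e. ROT13.
Applying that to "odqmbxqwfvooh" gives "bqdzokdjsibbu".

bqdzokdjsibbu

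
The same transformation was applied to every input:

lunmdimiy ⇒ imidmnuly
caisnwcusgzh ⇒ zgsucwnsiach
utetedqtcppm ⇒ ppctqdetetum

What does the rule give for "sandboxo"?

xobdnaso

The transformation: reverse the string, then move the first character to the end.
On "sandboxo": the first step gives "oxobdnas", and the second then gives "xobdnaso".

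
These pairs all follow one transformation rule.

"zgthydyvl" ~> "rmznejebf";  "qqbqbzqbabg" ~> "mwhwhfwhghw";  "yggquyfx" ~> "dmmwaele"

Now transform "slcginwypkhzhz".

What's happening: shift every letter 6 places forward in the alphabet (wrapping around), then swap the first and last characters.
Working it through for "slcginwypkhzhz": intermediate "yrimotcevqnfnf", final "frimotcevqnfny".

frimotcevqnfny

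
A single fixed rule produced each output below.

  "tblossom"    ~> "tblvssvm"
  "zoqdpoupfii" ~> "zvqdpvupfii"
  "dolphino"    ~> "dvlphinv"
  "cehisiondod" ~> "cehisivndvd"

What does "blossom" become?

The pattern: replace every "o" with "v".
On "blossom" that produces "blvssvm".

blvssvm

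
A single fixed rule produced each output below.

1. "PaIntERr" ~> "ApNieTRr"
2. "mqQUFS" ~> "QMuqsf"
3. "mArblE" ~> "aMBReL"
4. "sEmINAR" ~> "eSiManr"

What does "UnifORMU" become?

In each case the input is transformed by: swap each adjacent pair of characters (1↔2, 3↔4, ...), then flip the case of every letter.
"UnifORMU" → "nUfiROUM" → "NuFIroum".
(Check on "mArblE": → "AmbrEl" → "aMBReL" ✓)

NuFIroum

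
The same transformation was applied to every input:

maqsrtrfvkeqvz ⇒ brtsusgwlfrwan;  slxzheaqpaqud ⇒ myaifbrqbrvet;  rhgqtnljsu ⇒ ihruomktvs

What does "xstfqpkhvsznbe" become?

The rule is to shift every letter 1 place forward in the alphabet (wrapping around), then move the first character to the end.
Working it through for "xstfqpkhvsznbe": intermediate "ytugrqliwtaocf", final "tugrqliwtaocfy".

tugrqliwtaocfy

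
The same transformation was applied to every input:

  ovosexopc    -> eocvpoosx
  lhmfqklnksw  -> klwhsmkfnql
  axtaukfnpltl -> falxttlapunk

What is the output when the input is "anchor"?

The pattern: take characters alternately from the front and the back (1st, last, 2nd, 2nd-last, ...), then move the last character to the front.
Working it through for "anchor": intermediate "arnoch", final "harnoc".

harnoc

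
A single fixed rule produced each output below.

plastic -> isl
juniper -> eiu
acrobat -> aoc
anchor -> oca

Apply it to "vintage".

What's happening: reverse the string, then keep every other character starting from the second (positions 2nd, 4th, 6th, ...).
"vintage" → "egatniv" → "gti".
(Check on "juniper": → "repinuj" → "eiu" ✓)

gti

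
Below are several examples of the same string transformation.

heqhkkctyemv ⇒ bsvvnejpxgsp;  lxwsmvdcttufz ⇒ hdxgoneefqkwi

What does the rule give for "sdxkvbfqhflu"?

In each case the input is transformed by: move the first 2 characters to the end (rotate left by 2), then shift every letter 11 places forward in the alphabet (wrapping around).
On "sdxkvbfqhflu": the first step gives "xkvbfqhflusd", and the second then gives "ivgmqbsqwfdo".
(Check on "heqhkkctyemv": → "qhkkctyemvhe" → "bsvvnejpxgsp" ✓)

ivgmqbsqwfdo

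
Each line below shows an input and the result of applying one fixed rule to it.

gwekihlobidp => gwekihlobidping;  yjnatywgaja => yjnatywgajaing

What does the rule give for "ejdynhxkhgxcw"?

The rule is to append "ing".
Applying that to "ejdynhxkhgxcw" gives "ejdynhxkhgxcwing".

ejdynhxkhgxcwing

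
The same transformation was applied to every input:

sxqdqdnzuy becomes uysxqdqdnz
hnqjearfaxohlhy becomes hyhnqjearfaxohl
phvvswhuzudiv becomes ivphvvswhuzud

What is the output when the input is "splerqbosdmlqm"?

qmsplerqbosdml

Looking at the pairs, the operation is to move the last 2 characters to the front (rotate right by 2).
Applying that to "splerqbosdmlqm" gives "qmsplerqbosdml".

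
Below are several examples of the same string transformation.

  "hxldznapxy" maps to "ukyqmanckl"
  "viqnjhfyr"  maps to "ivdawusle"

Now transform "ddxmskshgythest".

Rule — shift every letter 13 places forward in the alphabet (wrapping around) — i.e. ROT13.
Applying that to "ddxmskshgythest" gives "qqkzfxfutlgurfg".

qqkzfxfutlgurfg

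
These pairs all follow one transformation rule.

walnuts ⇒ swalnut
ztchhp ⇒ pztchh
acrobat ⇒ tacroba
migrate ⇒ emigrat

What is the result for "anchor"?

rancho

The rule is to move the last character to the front.
For "anchor" the result is "rancho".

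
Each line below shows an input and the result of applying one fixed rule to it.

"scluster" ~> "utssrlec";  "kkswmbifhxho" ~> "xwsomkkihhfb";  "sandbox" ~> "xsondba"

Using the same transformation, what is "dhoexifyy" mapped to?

yyxoihfed

The rule is to sort the characters into reverse alphabetical order.
So "dhoexifyy" becomes "yyxoihfed".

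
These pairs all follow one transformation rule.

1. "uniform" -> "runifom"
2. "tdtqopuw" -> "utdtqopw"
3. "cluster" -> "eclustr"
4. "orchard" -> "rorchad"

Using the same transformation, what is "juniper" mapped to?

Looking at the pairs, the operation is to move the last character to the front, then swap the first and last characters.
Working it through for "juniper": intermediate "rjunipe", final "ejunipr".

ejunipr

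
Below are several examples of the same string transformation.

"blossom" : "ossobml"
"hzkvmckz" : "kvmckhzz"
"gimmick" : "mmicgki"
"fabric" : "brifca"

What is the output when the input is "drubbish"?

ubbisdhr

Looking at the pairs, the operation is to swap the first and last characters, then move the first 2 characters to the end (rotate left by 2).
Applying both steps to "drubbish": "hrubbisd", then "ubbisdhr".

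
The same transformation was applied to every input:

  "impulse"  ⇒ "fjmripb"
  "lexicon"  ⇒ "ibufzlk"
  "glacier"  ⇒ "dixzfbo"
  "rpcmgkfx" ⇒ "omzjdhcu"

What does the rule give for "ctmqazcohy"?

The pattern: shift every letter 3 places backward in the alphabet (wrapping around).
On "ctmqazcohy" that produces "zqjnxwzlev".

zqjnxwzlev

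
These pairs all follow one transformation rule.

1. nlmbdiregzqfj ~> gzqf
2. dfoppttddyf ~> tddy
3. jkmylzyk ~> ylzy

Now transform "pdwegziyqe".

The transformation: move the last character to the front, then keep only the last 4 characters.
Applying both steps to "pdwegziyqe": "epdwegziyq", then "ziyq".

ziyq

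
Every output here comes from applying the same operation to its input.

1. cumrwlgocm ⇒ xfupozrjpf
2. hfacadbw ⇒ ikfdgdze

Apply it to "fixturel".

liwauxoh

In each case the input is transformed by: shift every letter 3 places forward in the alphabet (wrapping around), then swap each adjacent pair of characters (1↔2, 3↔4, ...).
Starting from "fixturel": after the first operation, "ilawxuho"; after the second, "liwauxoh".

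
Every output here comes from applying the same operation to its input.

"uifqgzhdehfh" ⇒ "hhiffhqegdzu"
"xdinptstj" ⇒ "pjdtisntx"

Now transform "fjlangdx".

nxjdlgaf

Each output is the input with this applied: take characters alternately from the front and the back (1st, last, 2nd, 2nd-last, ...), then swap the first and last characters.
On "fjlangdx": the first step gives "fxjdlgan", and the second then gives "nxjdlgaf".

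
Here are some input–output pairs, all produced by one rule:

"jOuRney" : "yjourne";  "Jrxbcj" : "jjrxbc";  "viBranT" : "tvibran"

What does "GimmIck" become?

kgimmic

Rule — move the last character to the front, then convert every letter to lowercase.
For "GimmIck", step one produces "kGimmIc"; step two turns that into "kgimmic".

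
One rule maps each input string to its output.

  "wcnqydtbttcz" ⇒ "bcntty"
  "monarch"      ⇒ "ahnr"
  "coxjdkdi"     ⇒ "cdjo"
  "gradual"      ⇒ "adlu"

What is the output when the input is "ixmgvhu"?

giux

What's happening: sort the characters into alphabetical order, then keep every other character starting from the first (positions 1st, 3rd, 5th, ...).
On "ixmgvhu": the first step gives "ghimuvx", and the second then gives "giux".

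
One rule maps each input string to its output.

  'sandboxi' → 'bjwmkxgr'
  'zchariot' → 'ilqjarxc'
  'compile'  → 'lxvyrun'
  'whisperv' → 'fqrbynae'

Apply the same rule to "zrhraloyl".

iaqajuxhu

Rule — shift every letter 9 places forward in the alphabet (wrapping around).
"zrhraloyl" → "iaqajuxhu".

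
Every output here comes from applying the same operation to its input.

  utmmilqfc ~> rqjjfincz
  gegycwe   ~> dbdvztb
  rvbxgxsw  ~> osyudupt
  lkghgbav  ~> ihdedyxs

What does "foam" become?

What's happening: shift every letter 3 places backward in the alphabet (wrapping around).
Doing the same to "foam": "clxj".

clxj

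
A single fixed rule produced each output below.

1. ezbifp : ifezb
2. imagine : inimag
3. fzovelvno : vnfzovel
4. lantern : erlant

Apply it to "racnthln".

hlracnt

The pattern: delete the last character, then move the last 2 characters to the front (rotate right by 2).
Doing the same to "racnthln": "hlracnt".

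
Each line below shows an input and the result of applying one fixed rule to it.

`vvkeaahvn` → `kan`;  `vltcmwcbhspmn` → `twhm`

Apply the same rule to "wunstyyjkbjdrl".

What's happening: keep one character in every 3, starting at position 3 (positions 3rd, 6th, 9th, ...).
For "wunstyyjkbjdrl" the result is "nykd".

nykd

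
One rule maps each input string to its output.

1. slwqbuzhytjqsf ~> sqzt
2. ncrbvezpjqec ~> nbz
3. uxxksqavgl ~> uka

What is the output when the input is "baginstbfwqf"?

bit

Rule — delete the last 3 characters, then keep one character in every 3, starting at position 1 (positions 1st, 4th, 7th, ...).
Applying both steps to "baginstbfwqf": "baginstbf", then "bit".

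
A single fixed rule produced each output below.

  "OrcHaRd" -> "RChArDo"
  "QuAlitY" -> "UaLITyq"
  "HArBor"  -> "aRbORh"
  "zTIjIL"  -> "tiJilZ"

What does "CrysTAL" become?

RYStalc

The pattern: flip the case of every letter, then move the first character to the end.
On "CrysTAL": the first step gives "cRYStal", and the second then gives "RYStalc".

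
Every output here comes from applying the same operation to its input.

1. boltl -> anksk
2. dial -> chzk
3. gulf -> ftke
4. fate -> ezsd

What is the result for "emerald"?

Each output is the input with this applied: shift every letter 1 place backward in the alphabet (wrapping around).
"emerald" → "dldqzkc".

dldqzkc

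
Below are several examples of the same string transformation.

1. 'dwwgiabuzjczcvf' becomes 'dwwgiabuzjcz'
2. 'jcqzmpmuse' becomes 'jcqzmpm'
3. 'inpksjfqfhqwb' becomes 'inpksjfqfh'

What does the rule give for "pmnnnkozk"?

pmnnnk

The pattern: delete the last 3 characters.
"pmnnnkozk" → "pmnnnk".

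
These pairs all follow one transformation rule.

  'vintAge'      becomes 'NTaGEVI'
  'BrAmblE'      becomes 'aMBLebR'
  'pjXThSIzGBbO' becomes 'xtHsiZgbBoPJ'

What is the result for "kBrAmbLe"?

RaMBlEKb

Rule — move the first 2 characters to the end (rotate left by 2), then flip the case of every letter.
"kBrAmbLe" → "rAmbLekB" → "RaMBlEKb".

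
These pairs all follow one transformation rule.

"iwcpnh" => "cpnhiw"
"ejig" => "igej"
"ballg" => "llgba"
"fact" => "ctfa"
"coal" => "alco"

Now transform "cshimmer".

himmercs

Rule — move the first 2 characters to the end (rotate left by 2).
Doing the same to "cshimmer": "himmercs".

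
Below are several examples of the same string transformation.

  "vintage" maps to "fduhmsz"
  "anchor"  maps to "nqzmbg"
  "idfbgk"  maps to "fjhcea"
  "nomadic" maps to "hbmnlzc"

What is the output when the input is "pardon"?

The transformation: move the last 2 characters to the front (rotate right by 2), then shift every letter 1 place backward in the alphabet (wrapping around).
On "pardon": the first step gives "onpard", and the second then gives "nmozqc".

nmozqc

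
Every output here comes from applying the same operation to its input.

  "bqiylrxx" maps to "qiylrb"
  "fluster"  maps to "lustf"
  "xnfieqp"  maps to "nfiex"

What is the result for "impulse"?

In each case the input is transformed by: delete the last 2 characters, then move the first character to the end.
Working it through for "impulse": intermediate "impul", final "mpuli".

mpuli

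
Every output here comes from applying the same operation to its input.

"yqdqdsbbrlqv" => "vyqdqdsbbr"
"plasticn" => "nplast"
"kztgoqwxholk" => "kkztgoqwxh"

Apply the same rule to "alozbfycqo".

What's happening: move the last character to the front, then delete the last 2 characters.
"alozbfycqo" → "oalozbfycq" → "oalozbfy".

oalozbfy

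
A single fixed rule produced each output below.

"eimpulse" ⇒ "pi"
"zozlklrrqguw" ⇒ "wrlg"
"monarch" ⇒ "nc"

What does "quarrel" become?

re

Looking at the pairs, the operation is to sort the characters into reverse alphabetical order, then keep one character in every 3, starting at position 3 (positions 3rd, 6th, 9th, ...).
On "quarrel" that produces "re".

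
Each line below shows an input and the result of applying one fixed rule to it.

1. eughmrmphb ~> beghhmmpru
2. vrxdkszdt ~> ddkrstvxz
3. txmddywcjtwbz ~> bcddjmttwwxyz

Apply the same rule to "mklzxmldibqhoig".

Looking at the pairs, the operation is to sort the characters into alphabetical order.
So "mklzxmldibqhoig" becomes "bdghiikllmmoqxz".

bdghiikllmmoqxz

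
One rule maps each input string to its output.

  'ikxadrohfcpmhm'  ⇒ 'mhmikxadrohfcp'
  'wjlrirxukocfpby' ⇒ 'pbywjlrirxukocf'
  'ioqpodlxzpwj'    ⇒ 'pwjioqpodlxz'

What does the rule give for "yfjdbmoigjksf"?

The rule is to move the last 3 characters to the front (rotate right by 3).
On "yfjdbmoigjksf" that produces "ksfyfjdbmoigj".

ksfyfjdbmoigj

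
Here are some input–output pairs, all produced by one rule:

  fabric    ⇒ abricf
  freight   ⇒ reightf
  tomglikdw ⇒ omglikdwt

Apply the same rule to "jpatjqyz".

What's happening: move the first character to the end.
So "jpatjqyz" becomes "patjqyzj".

patjqyzj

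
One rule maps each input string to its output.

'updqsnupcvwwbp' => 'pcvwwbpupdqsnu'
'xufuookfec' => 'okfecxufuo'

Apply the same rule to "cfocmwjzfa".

The pattern: swap the front and back halves of the string.
So "cfocmwjzfa" becomes "wjzfacfocm".

wjzfacfocm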